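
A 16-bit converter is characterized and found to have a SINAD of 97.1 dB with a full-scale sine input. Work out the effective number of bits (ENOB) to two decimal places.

ENOB = (SINAD − 1.76) / 6.02 = (97.1 − 1.76)/6.02 = 15.837.

15.84 bits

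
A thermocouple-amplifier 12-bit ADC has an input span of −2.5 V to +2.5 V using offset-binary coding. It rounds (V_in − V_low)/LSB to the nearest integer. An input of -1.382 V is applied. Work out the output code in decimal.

With 4096 levels over 5 V, one step is 1.221 mV.
(-1.382 − (−2.5)) / 0.0012207 = 915.866 LSBs.
So the output code is 916.

code 916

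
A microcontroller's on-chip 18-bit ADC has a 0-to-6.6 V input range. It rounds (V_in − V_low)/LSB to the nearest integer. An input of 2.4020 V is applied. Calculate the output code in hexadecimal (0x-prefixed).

LSB = 6.6 V / 262144 = 25.18 µV.
(2.4020 − 0) / 2.5177e-05 = 95404.528 LSBs.
So the output code is 95405.
In hexadecimal (0x-prefixed): 0x174AD.

code 0x174AD (decimal 95405)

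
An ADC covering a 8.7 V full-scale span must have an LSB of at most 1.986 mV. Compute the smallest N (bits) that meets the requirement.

13 bits

Number of steps required ≥ 8.7 V / 1.986 mV = 4380.66.
Need 2^N ≥ 4380.66; 2^12 = 4096, 2^13 = 8192.
Minimum N = 13.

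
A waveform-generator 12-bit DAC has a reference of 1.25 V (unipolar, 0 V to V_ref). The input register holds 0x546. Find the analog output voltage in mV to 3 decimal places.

LSB = 1.25 V / 2^12 = 305.18 µV.
Code 0x546 = 1350 decimal.
V_out = 0 + 1350 × 0.000305176 V = 0.411987 V.
= 411.987 mV.

411.987 mV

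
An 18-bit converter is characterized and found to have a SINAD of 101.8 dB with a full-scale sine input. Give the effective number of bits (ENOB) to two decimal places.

ENOB = (SINAD − 1.76) / 6.02 = (101.8 − 1.76)/6.02 = 16.618.

16.62 bits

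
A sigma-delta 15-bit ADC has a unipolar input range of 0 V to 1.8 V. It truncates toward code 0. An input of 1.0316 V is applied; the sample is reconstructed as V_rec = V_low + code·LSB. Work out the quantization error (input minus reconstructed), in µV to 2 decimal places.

38.72 µV

One LSB is 1.8 V / 32768 = 54.93 µV.
(V_in − V_low)/LSB = (1.0316 − 0)/5.49316e-05 = 18779.7049 → code 18779 (floor).
Code 18779 maps back to 0 + 18779×5.49316e-05 V = 1.0315613 V.
V_in − V_rec = 3.87207e-05 V = 38.72 µV.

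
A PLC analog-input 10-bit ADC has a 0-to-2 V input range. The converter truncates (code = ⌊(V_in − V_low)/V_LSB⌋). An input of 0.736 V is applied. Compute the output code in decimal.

Full-scale span = 2 V; LSB = 2/2^10 = 1.953 mV.
(0.736 − 0) / 0.00195312 = 376.832 LSBs.
Floor → code 376.

code 376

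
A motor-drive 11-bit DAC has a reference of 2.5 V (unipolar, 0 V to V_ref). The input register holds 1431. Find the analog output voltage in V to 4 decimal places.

LSB = 2.5 V / 2^11 = 1.221 mV.
V_out = 0 + 1431 × 0.0012207 V = 1.74683 V.

1.7468 V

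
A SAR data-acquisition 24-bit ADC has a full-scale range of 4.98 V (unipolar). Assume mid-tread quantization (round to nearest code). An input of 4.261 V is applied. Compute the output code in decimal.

With 16777216 levels over 4.98 V, one step is 0.30 µV.
(V_in − V_low)/LSB = (4.261 − 0) / 2.96831e-07 = 14354963.329.
So the output code is 14354963.

code 14354963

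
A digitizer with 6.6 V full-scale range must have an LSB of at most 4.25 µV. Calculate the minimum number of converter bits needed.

21 bits

Number of steps required ≥ 6.6 V / 4.25 µV = 1552941.18.
Need 2^N ≥ 1552941.18; 2^20 = 1048576, 2^21 = 2097152.
Minimum N = 21.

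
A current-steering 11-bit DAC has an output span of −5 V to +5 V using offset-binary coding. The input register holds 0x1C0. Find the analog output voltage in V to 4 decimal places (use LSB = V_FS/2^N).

-2.8125 V

LSB = 10 V / 2^11 = 4.883 mV.
Code 0x1C0 = 448 decimal.
V_out = (−5) + 448 × 0.00488281 V = -2.8125 V.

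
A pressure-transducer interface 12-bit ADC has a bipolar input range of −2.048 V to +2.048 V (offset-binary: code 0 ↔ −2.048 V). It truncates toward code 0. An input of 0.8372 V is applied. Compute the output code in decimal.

LSB = 4.096 V / 4096 = 1.000 mV.
Input sits at 2885.200 steps above V_low.
⌊·⌋(2885.200) = 2885.

code 2885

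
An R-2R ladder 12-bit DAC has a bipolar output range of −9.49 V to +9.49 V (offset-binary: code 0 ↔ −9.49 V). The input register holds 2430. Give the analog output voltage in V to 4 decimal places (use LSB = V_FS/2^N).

1.7701 V

LSB = 18.98 V / 2^12 = 4.634 mV.
V_out = (−9.49) + 2430 × 0.00463379 V = 1.77011 V.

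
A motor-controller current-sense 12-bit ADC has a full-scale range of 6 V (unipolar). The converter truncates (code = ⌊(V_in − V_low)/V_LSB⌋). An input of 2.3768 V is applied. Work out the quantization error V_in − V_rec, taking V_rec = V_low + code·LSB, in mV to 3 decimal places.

Step size: 6 V ÷ 2^12 = 1.465 mV.
(2.3768 − 0)/0.00146484 = 1622.5621; ⌊·⌋ gives code 1622.
Reconstructed: 2.3759766 V.
Difference: 0.000823437 V → 0.823 mV.

0.823 mV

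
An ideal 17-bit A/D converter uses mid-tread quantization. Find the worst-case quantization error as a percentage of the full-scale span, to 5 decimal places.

0.00038 %

Rounding → worst-case error = ½ LSB = V_FS/2^18, so 100/262144 = 0.00038147 % of full scale.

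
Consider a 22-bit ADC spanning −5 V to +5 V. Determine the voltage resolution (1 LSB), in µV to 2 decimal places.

Full-scale span = 10 V.
LSB = 10 / 2^22 = 10 / 4194304 = 2.38419e-06 V = 2.38 µV.

2.38 µV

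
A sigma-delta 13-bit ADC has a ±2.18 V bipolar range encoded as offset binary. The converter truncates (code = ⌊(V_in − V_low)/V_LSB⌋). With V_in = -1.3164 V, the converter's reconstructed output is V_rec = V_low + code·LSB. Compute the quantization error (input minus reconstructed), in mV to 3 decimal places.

Step size: 4.36 V ÷ 2^13 = 0.532 mV.
(V_in − V_low)/LSB = (-1.3164 − (−2.18))/0.000532227 = 1622.6172 → code 1622 (floor).
Code 1622 maps back to (−2.18) + 1622×0.000532227 V = -1.3167285 V.
Error = -1.3164 − (−1.3167285) = 0.000328516 V = 0.329 mV.

0.329 mV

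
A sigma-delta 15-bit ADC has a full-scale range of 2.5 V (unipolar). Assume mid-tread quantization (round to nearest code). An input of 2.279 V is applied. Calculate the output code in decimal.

Full-scale span = 2.5 V; LSB = 2.5/2^15 = 76.29 µV.
Input sits at 29871.309 steps above V_low.
Round → code 29871.

code 29871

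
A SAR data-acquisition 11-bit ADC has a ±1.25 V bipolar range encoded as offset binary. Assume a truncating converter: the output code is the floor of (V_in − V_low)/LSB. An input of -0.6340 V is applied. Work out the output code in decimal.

code 504

With 2048 levels over 2.5 V, one step is 1.221 mV.
(-0.6340 − (−1.25)) / 0.0012207 = 504.627 LSBs.
Floor → code 504.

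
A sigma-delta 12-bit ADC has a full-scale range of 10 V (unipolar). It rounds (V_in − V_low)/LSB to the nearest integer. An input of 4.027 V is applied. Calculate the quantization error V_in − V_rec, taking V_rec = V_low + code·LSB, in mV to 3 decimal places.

One LSB is 10 V / 4096 = 2.441 mV.
(V_in − V_low)/LSB = (4.027 − 0)/0.00244141 = 1649.4592 → code 1649 (round).
V_rec = 0 + 1649·0.00244141 = 4.0258789 V.
Difference: 0.00112109 V → 1.121 mV.

1.121 mV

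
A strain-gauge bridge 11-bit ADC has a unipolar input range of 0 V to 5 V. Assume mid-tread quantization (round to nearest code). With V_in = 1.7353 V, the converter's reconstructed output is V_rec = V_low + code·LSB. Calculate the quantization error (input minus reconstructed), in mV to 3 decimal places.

-0.540 mV

LSB = 5/2^11 = 2.441 mV.
Scaled input = 710.7789 LSBs, so code = 711.
Code 711 maps back to 0 + 711×0.00244141 V = 1.7358398 V.
Difference: -0.000539844 V → -0.540 mV.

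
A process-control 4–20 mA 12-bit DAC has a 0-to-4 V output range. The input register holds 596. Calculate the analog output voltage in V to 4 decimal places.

LSB = 4 V / 2^12 = 0.977 mV.
V_out = 0 + 596 × 0.000976562 V = 0.582031 V.

0.5820 V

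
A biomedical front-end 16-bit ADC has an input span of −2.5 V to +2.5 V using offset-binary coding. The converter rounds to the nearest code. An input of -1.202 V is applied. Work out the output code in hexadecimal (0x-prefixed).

code 0x4275 (decimal 17013)

With 65536 levels over 5 V, one step is 76.29 µV.
(-1.202 − (−2.5)) / 7.62939e-05 = 17013.146 LSBs.
So the output code is 17013.
In hexadecimal (0x-prefixed): 0x4275.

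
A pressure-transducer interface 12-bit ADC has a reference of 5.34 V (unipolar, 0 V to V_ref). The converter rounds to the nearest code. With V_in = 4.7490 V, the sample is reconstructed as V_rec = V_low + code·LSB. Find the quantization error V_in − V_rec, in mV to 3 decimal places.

-0.419 mV

Step size: 5.34 V ÷ 2^12 = 1.304 mV.
(4.7490 − 0)/0.00130371 = 3642.6787; round gives code 3643.
Code 3643 maps back to 0 + 3643×0.00130371 V = 4.7494189 V.
Error = 4.7490 − 4.7494189 = -0.000418945 V = -0.419 mV.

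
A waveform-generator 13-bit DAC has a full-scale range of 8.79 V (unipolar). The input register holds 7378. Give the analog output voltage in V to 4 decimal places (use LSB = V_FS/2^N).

LSB = 8.79 V / 2^13 = 1.073 mV.
V_out = 0 + 7378 × 0.001073 V = 7.91658 V.

7.9166 V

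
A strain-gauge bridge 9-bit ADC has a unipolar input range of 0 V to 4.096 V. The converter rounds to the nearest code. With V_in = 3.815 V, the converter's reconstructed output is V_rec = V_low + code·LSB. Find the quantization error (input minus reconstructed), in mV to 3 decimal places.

One LSB is 4.096 V / 512 = 8.000 mV.
Scaled input = 476.8750 LSBs, so code = 477.
Code 477 maps back to 0 + 477×0.008 V = 3.816 V.
Difference: -0.001 V → -1.000 mV.

-1.000 mV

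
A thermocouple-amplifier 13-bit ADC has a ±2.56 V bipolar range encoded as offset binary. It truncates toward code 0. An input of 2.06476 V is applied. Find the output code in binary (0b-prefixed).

code 0b1110011100111 (decimal 7399)

LSB = 5.12 V / 8192 = 0.625 mV.
Input sits at 7399.616 steps above V_low.
So the output code is 7399.
In binary (0b-prefixed): 0b1110011100111.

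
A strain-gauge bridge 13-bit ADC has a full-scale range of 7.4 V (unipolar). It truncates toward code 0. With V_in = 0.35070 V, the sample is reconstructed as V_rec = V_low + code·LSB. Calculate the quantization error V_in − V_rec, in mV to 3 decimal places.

0.212 mV

LSB = 7.4/2^13 = 0.903 mV.
Scaled input = 388.2344 LSBs, so code = 388.
Code 388 maps back to 0 + 388×0.00090332 V = 0.35048828 V.
Error = 0.35070 − 0.35048828 = 0.000211719 V = 0.212 mV.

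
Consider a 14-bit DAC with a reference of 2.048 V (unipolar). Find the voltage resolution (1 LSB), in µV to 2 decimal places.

125.00 µV

Full-scale span = 2.048 V.
LSB = 2.048 / 2^14 = 2.048 / 16384 = 0.000125 V = 125.00 µV.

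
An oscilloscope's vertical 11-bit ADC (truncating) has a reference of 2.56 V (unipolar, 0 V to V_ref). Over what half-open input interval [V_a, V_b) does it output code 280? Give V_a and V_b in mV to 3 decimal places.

[350.000 mV, 351.250 mV)

LSB = 2.56/2^11 = 1.250 mV.
V_a = V_low + 280·LSB = 0.35 V; V_b = V_low + 281·LSB = 0.35125 V.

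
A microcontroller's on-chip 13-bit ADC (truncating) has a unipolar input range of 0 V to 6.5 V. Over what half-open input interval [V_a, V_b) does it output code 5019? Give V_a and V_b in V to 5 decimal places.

[3.98236 V, 3.98315 V)

LSB = 6.5/2^13 = 0.793 mV.
V_a = V_low + 5019·LSB = 3.98236 V; V_b = V_low + 5020·LSB = 3.98315 V.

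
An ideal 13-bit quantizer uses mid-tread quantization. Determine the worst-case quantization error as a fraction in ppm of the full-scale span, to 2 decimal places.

Rounding → worst-case error = ½ LSB = V_FS/2^14, so 1e+06/16384 = 61.0352 ppm of full scale.

61.04 ppm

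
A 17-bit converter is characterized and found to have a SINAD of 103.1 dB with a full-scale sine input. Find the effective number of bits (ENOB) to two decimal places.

ENOB = (SINAD − 1.76) / 6.02 = (103.1 − 1.76)/6.02 = 16.834.

16.83 bits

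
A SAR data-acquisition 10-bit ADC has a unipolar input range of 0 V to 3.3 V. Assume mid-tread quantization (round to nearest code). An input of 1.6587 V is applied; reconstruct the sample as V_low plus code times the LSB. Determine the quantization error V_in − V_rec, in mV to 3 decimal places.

-0.968 mV

LSB = 3.3/2^10 = 3.223 mV.
Scaled input = 514.6996 LSBs, so code = 515.
Code 515 maps back to 0 + 515×0.00322266 V = 1.659668 V.
Difference: -0.000967969 V → -0.968 mV.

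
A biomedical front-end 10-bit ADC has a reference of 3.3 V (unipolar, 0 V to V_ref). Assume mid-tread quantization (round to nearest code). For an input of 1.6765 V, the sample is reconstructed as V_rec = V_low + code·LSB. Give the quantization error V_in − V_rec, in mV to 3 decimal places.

0.719 mV

LSB = 3.3/2^10 = 3.223 mV.
(1.6765 − 0)/0.00322266 = 520.2230; round gives code 520.
Reconstructed: 1.6757812 V.
V_in − V_rec = 0.00071875 V = 0.719 mV.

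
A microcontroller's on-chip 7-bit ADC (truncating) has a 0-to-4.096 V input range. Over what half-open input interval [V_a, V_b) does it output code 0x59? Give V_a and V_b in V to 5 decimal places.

LSB = 4.096/2^7 = 32.000 mV.
Code 0x59 = 89 decimal.
V_a = V_low + 89·LSB = 2.848 V; V_b = V_low + 90·LSB = 2.88 V.

[2.84800 V, 2.88000 V)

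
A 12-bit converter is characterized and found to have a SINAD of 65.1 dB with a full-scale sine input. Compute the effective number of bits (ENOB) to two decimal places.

ENOB = (SINAD − 1.76) / 6.02 = (65.1 − 1.76)/6.02 = 10.522.

10.52 bits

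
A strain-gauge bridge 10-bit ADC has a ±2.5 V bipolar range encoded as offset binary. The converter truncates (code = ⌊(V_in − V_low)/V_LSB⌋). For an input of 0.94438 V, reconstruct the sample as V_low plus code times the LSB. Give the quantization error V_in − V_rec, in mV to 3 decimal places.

1.997 mV

One LSB is 5 V / 1024 = 4.883 mV.
(V_in − V_low)/LSB = (0.94438 − (−2.5))/0.00488281 = 705.4090 → code 705 (floor).
Reconstructed: 0.94238281 V.
Difference: 0.00199719 V → 1.997 mV.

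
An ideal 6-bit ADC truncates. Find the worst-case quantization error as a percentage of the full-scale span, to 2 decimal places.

1.56 %

Truncating → worst-case error = 1 LSB = V_FS/2^6, so 100/64 = 1.5625 % of full scale.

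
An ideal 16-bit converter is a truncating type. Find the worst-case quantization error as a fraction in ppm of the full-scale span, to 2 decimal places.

Truncating → worst-case error = 1 LSB = V_FS/2^16, so 1e+06/65536 = 15.2588 ppm of full scale.

15.26 ppm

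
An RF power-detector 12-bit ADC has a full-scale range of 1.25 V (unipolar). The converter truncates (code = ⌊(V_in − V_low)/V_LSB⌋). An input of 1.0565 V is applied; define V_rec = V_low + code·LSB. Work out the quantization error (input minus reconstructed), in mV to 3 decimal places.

One LSB is 1.25 V / 4096 = 305.18 µV.
(V_in − V_low)/LSB = (1.0565 − 0)/0.000305176 = 3461.9392 → code 3461 (floor).
V_rec = 0 + 3461·0.000305176 = 1.0562134 V.
V_in − V_rec = 0.000286621 V = 0.287 mV.

0.287 mV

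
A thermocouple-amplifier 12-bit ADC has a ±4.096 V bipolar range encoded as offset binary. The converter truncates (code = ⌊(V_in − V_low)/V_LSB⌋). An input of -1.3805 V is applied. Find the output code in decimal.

code 1357

With 4096 levels over 8.192 V, one step is 2.000 mV.
Input sits at 1357.750 steps above V_low.
Floor → code 1357.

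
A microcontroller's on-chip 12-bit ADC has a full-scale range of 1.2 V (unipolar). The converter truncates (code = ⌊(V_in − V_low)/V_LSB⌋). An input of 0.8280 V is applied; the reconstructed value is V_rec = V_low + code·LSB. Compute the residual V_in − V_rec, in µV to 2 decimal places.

LSB = 1.2/2^12 = 292.97 µV.
(0.8280 − 0)/0.000292969 = 2826.2400; ⌊·⌋ gives code 2826.
Code 2826 maps back to 0 + 2826×0.000292969 V = 0.82792969 V.
Difference: 7.03125e-05 V → 70.31 µV.

70.31 µV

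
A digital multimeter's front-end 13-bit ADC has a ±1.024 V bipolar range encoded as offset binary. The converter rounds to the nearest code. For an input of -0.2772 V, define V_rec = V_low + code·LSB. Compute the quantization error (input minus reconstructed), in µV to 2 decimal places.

50.00 µV

Step size: 2.048 V ÷ 2^13 = 250.00 µV.
Scaled input = 2987.2000 LSBs, so code = 2987.
V_rec = (−1.024) + 2987·0.00025 = -0.27725 V.
V_in − V_rec = 5e-05 V = 50.00 µV.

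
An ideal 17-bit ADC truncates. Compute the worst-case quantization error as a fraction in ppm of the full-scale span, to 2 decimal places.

Truncating → worst-case error = 1 LSB = V_FS/2^17, so 1e+06/131072 = 7.62939 ppm of full scale.

7.63 ppm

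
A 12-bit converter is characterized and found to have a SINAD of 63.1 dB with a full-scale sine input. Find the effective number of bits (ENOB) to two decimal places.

ENOB = (SINAD − 1.76) / 6.02 = (63.1 − 1.76)/6.02 = 10.189.

10.19 bits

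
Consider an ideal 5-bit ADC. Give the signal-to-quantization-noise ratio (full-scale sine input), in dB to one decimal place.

31.9 dB

SNR ≈ 6.02·N + 1.76 dB = 6.02·5 + 1.76 = 31.86 dB.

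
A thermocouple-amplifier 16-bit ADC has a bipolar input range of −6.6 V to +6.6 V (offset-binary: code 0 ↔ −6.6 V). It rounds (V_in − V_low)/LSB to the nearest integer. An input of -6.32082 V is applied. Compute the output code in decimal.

code 1386

Full-scale span = 13.2 V; LSB = 13.2/2^16 = 201.42 µV.
Input sits at 1386.086 steps above V_low.
So the output code is 1386.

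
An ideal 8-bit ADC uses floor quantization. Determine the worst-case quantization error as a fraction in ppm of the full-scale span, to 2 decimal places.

Truncating → worst-case error = 1 LSB = V_FS/2^8, so 1e+06/256 = 3906.25 ppm of full scale.

3906.25 ppm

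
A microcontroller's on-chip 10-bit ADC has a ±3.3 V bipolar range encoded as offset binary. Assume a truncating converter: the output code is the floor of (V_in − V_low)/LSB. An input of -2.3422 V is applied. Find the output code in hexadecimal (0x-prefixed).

code 0x94 (decimal 148)

LSB = 6.6 V / 1024 = 6.445 mV.
(V_in − V_low)/LSB = (-2.3422 − (−3.3)) / 0.00644531 = 148.604.
Floor → code 148.
In hexadecimal (0x-prefixed): 0x94.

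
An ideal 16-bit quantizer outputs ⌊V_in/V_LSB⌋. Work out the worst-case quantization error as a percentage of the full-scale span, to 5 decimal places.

Truncating → worst-case error = 1 LSB = V_FS/2^16, so 100/65536 = 0.00152588 % of full scale.

0.00153 %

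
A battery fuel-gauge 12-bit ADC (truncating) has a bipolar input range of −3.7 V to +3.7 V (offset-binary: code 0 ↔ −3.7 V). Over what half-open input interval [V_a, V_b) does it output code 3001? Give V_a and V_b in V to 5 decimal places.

LSB = 7.4/2^12 = 1.807 mV.
V_a = V_low + 3001·LSB = 1.72173 V; V_b = V_low + 3002·LSB = 1.72354 V.

[1.72173 V, 1.72354 V)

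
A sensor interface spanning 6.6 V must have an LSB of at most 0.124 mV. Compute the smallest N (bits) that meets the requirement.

16 bits

Number of steps required ≥ 6.6 V / 0.124 mV = 53225.81.
Need 2^N ≥ 53225.81; 2^15 = 32768, 2^16 = 65536.
Minimum N = 16.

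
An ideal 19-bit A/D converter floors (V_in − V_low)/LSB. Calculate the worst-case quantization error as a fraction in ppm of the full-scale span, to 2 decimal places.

1.91 ppm

Truncating → worst-case error = 1 LSB = V_FS/2^19, so 1e+06/524288 = 1.90735 ppm of full scale.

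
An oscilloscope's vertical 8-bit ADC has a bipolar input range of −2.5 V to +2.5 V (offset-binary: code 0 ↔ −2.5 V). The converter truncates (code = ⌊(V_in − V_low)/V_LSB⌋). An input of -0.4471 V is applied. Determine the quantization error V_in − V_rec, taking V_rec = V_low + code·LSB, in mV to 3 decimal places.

2.119 mV

LSB = 5/2^8 = 19.531 mV.
(-0.4471 − (−2.5))/0.0195312 = 105.1085; ⌊·⌋ gives code 105.
Code 105 maps back to (−2.5) + 105×0.0195312 V = -0.44921875 V.
Difference: 0.00211875 V → 2.119 mV.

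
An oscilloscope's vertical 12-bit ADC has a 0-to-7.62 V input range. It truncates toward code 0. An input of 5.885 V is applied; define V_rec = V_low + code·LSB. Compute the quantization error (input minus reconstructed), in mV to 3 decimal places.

0.708 mV

LSB = 7.62/2^12 = 1.860 mV.
(5.885 − 0)/0.00186035 = 3163.3806; ⌊·⌋ gives code 3163.
Code 3163 maps back to 0 + 3163×0.00186035 V = 5.884292 V.
Difference: 0.000708008 V → 0.708 mV.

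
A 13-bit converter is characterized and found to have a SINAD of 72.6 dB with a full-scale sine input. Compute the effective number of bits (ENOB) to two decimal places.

ENOB = (SINAD − 1.76) / 6.02 = (72.6 − 1.76)/6.02 = 11.767.

11.77 bits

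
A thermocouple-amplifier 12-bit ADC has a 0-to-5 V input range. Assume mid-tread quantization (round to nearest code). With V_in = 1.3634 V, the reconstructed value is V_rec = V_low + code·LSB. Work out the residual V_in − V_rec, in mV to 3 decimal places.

Step size: 5 V ÷ 2^12 = 1.221 mV.
Scaled input = 1116.8973 LSBs, so code = 1117.
Reconstructed: 1.3635254 V.
Difference: -0.000125391 V → -0.125 mV.

-0.125 mV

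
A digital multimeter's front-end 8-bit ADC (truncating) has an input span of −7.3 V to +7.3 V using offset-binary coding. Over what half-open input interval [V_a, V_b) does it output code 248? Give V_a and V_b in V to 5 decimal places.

LSB = 14.6/2^8 = 57.031 mV.
V_a = V_low + 248·LSB = 6.84375 V; V_b = V_low + 249·LSB = 6.90078 V.

[6.84375 V, 6.90078 V)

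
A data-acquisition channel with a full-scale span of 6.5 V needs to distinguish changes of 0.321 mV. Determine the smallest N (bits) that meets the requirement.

15 bits

Number of steps required ≥ 6.5 V / 0.321 mV = 20249.22.
Need 2^N ≥ 20249.22; 2^14 = 16384, 2^15 = 32768.
Minimum N = 15.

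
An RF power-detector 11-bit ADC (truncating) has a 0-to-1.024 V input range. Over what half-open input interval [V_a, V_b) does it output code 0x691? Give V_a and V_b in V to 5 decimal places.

[0.84050 V, 0.84100 V)

LSB = 1.024/2^11 = 0.500 mV.
Code 0x691 = 1681 decimal.
V_a = V_low + 1681·LSB = 0.8405 V; V_b = V_low + 1682·LSB = 0.841 V.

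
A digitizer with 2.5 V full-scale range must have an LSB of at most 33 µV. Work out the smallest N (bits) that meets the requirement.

17 bits

Number of steps required ≥ 2.5 V / 33 µV = 75757.58.
Need 2^N ≥ 75757.58; 2^16 = 65536, 2^17 = 131072.
Minimum N = 17.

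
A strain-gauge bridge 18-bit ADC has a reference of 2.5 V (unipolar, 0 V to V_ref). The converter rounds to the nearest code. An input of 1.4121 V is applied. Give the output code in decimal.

LSB = 2.5 V / 262144 = 9.54 µV.
(1.4121 − 0) / 9.53674e-06 = 148069.417 LSBs.
Round → code 148069.

code 148069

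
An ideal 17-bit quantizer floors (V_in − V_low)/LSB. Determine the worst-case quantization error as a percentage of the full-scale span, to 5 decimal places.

Truncating → worst-case error = 1 LSB = V_FS/2^17, so 100/131072 = 0.000762939 % of full scale.

0.00076 %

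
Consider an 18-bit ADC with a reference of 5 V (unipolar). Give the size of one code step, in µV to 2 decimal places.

Full-scale span = 5 V.
LSB = 5 / 2^18 = 5 / 262144 = 1.90735e-05 V = 19.07 µV.

19.07 µV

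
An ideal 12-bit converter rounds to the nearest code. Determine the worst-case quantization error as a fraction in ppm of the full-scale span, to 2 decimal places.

Rounding → worst-case error = ½ LSB = V_FS/2^13, so 1e+06/8192 = 122.07 ppm of full scale.

122.07 ppm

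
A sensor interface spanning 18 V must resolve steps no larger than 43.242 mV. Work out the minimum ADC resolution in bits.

Number of steps required ≥ 18 V / 43.242 mV = 416.26.
Need 2^N ≥ 416.26; 2^8 = 256, 2^9 = 512.
Minimum N = 9.

9 bits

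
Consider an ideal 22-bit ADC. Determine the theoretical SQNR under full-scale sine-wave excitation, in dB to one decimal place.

SNR ≈ 6.02·N + 1.76 dB = 6.02·22 + 1.76 = 134.20 dB.

134.2 dB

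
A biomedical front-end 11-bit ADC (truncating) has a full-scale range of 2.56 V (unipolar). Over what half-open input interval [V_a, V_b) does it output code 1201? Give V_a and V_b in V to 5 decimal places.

LSB = 2.56/2^11 = 1.250 mV.
V_a = V_low + 1201·LSB = 1.50125 V; V_b = V_low + 1202·LSB = 1.5025 V.

[1.50125 V, 1.50250 V)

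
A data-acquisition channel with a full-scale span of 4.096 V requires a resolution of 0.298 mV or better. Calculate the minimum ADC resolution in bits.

14 bits

Number of steps required ≥ 4.096 V / 0.298 mV = 13744.97.
Need 2^N ≥ 13744.97; 2^13 = 8192, 2^14 = 16384.
Minimum N = 14.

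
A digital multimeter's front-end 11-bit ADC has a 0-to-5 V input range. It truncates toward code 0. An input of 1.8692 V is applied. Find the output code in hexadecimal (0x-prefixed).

LSB = 5 V / 2048 = 2.441 mV.
(V_in − V_low)/LSB = (1.8692 − 0) / 0.00244141 = 765.624.
Floor → code 765.
In hexadecimal (0x-prefixed): 0x2FD.

code 0x2FD (decimal 765)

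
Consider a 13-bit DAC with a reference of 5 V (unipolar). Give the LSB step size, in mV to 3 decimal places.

Full-scale span = 5 V.
LSB = 5 / 2^13 = 5 / 8192 = 0.000610352 V = 0.610 mV.

0.610 mV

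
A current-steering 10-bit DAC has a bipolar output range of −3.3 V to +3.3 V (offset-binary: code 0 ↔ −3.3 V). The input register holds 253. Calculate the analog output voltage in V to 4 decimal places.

LSB = 6.6 V / 2^10 = 6.445 mV.
V_out = (−3.3) + 253 × 0.00644531 V = -1.66934 V.

-1.6693 V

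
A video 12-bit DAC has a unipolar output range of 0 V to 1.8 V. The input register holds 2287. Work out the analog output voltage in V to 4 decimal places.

1.0050 V

LSB = 1.8 V / 2^12 = 439.45 µV.
V_out = 0 + 2287 × 0.000439453 V = 1.00503 V.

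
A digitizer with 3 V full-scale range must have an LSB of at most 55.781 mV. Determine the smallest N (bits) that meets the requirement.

6 bits

Number of steps required ≥ 3 V / 55.781 mV = 53.78.
Need 2^N ≥ 53.78; 2^5 = 32, 2^6 = 64.
Minimum N = 6.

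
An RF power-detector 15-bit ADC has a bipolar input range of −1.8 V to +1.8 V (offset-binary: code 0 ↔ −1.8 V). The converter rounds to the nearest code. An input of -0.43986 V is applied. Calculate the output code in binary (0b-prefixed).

LSB = 3.6 V / 32768 = 109.86 µV.
Input sits at 12380.297 steps above V_low.
So the output code is 12380.
In binary (0b-prefixed): 0b11000001011100.

code 0b11000001011100 (decimal 12380)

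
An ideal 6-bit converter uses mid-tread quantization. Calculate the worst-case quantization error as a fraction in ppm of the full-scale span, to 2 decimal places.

Rounding → worst-case error = ½ LSB = V_FS/2^7, so 1e+06/128 = 7812.5 ppm of full scale.

7812.50 ppm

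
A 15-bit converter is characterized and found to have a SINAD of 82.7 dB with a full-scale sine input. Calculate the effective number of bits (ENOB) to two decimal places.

ENOB = (SINAD − 1.76) / 6.02 = (82.7 − 1.76)/6.02 = 13.445.

13.45 bits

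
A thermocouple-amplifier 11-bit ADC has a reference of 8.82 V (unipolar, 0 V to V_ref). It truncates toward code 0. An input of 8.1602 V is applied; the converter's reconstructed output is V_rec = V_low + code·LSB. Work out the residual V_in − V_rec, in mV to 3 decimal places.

One LSB is 8.82 V / 2048 = 4.307 mV.
Scaled input = 1894.7947 LSBs, so code = 1894.
V_rec = 0 + 1894·0.00430664 = 8.1567773 V.
Error = 8.1602 − 8.1567773 = 0.00342266 V = 3.423 mV.

3.423 mV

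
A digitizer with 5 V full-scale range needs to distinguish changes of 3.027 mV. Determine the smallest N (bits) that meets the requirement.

11 bits

Number of steps required ≥ 5 V / 3.027 mV = 1651.80.
Need 2^N ≥ 1651.80; 2^10 = 1024, 2^11 = 2048.
Minimum N = 11.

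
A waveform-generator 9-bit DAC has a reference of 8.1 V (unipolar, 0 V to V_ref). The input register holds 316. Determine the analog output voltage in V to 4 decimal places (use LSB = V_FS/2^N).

LSB = 8.1 V / 2^9 = 15.820 mV.
V_out = 0 + 316 × 0.0158203 V = 4.99922 V.

4.9992 V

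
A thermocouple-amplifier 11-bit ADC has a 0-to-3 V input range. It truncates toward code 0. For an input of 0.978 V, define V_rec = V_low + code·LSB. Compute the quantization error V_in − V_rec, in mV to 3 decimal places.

Step size: 3 V ÷ 2^11 = 1.465 mV.
Scaled input = 667.6480 LSBs, so code = 667.
V_rec = 0 + 667·0.00146484 = 0.97705078 V.
V_in − V_rec = 0.000949219 V = 0.949 mV.

0.949 mV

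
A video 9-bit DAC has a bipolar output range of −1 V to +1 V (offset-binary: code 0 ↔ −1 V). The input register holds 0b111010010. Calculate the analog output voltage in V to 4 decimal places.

LSB = 2 V / 2^9 = 3.906 mV.
Code 0b111010010 = 466 decimal.
V_out = (−1) + 466 × 0.00390625 V = 0.820312 V.

0.8203 V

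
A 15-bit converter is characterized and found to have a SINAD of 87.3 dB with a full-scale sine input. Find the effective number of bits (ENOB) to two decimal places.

14.21 bits

ENOB = (SINAD − 1.76) / 6.02 = (87.3 − 1.76)/6.02 = 14.209.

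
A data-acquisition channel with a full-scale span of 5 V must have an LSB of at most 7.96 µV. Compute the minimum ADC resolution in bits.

20 bits

Number of steps required ≥ 5 V / 7.96 µV = 628140.70.
Need 2^N ≥ 628140.70; 2^19 = 524288, 2^20 = 1048576.
Minimum N = 20.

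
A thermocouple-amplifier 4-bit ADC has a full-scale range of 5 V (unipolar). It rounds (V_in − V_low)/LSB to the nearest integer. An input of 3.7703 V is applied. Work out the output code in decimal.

Full-scale span = 5 V; LSB = 5/2^4 = 312.500 mV.
Input sits at 12.065 steps above V_low.
round(12.065) = 12.

code 12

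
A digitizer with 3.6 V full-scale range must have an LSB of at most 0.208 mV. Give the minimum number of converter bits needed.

Number of steps required ≥ 3.6 V / 0.208 mV = 17307.69.
Need 2^N ≥ 17307.69; 2^14 = 16384, 2^15 = 32768.
Minimum N = 15.

15 bits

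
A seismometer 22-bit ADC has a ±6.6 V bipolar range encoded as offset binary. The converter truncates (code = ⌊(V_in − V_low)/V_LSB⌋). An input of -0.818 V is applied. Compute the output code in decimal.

code 1837232

With 4194304 levels over 13.2 V, one step is 3.15 µV.
(-0.818 − (−6.6)) / 3.14713e-06 = 1837232.252 LSBs.
Floor → code 1837232.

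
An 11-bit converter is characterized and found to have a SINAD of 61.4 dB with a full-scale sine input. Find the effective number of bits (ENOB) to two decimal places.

9.91 bits

ENOB = (SINAD − 1.76) / 6.02 = (61.4 − 1.76)/6.02 = 9.907.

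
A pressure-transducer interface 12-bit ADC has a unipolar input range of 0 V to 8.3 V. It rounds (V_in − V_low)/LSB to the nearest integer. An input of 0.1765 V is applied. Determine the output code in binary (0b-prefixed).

code 0b1010111 (decimal 87)

LSB = 8.3 V / 4096 = 2.026 mV.
(V_in − V_low)/LSB = (0.1765 − 0) / 0.00202637 = 87.102.
round(87.102) = 87.
In binary (0b-prefixed): 0b1010111.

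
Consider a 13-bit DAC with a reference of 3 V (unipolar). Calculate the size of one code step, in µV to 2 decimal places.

Full-scale span = 3 V.
LSB = 3 / 2^13 = 3 / 8192 = 0.000366211 V = 366.21 µV.

366.21 µV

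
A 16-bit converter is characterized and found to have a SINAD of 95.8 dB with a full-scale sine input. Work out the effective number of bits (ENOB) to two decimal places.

15.62 bits

ENOB = (SINAD − 1.76) / 6.02 = (95.8 − 1.76)/6.02 = 15.621.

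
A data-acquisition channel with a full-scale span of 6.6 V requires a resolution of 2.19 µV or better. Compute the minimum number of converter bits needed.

22 bits

Number of steps required ≥ 6.6 V / 2.19 µV = 3013698.63.
Need 2^N ≥ 3013698.63; 2^21 = 2097152, 2^22 = 4194304.
Minimum N = 22.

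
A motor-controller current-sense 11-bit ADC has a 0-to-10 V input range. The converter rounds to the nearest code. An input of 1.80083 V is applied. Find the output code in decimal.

code 369

Full-scale span = 10 V; LSB = 10/2^11 = 4.883 mV.
(V_in − V_low)/LSB = (1.80083 − 0) / 0.00488281 = 368.810.
Round → code 369.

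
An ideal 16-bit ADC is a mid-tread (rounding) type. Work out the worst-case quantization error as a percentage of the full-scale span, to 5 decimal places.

Rounding → worst-case error = ½ LSB = V_FS/2^17, so 100/131072 = 0.000762939 % of full scale.

0.00076 %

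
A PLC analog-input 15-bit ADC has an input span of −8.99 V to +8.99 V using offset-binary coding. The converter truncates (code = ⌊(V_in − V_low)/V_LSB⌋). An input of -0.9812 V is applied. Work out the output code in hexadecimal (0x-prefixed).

LSB = 17.98 V / 32768 = 0.549 mV.
(-0.9812 − (−8.99)) / 0.000548706 = 14595.793 LSBs.
Floor → code 14595.
In hexadecimal (0x-prefixed): 0x3903.

code 0x3903 (decimal 14595)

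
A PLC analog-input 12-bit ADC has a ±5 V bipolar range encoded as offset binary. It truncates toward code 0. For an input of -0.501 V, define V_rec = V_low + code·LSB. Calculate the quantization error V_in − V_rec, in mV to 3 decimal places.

Step size: 10 V ÷ 2^12 = 2.441 mV.
(V_in − V_low)/LSB = (-0.501 − (−5))/0.00244141 = 1842.7904 → code 1842 (floor).
Reconstructed: -0.50292969 V.
Difference: 0.00192969 V → 1.930 mV.

1.930 mV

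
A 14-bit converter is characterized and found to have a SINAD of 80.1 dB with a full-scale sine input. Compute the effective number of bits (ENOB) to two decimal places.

13.01 bits

ENOB = (SINAD − 1.76) / 6.02 = (80.1 − 1.76)/6.02 = 13.013.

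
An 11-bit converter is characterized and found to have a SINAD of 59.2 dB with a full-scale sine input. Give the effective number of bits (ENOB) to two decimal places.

9.54 bits

ENOB = (SINAD − 1.76) / 6.02 = (59.2 − 1.76)/6.02 = 9.542.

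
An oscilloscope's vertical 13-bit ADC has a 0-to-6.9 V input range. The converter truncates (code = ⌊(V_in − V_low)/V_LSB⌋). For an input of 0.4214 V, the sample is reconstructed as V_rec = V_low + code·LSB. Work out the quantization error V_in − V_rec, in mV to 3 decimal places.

0.257 mV

LSB = 6.9/2^13 = 0.842 mV.
Scaled input = 500.3056 LSBs, so code = 500.
V_rec = 0 + 500·0.000842285 = 0.42114258 V.
Difference: 0.000257422 V → 0.257 mV.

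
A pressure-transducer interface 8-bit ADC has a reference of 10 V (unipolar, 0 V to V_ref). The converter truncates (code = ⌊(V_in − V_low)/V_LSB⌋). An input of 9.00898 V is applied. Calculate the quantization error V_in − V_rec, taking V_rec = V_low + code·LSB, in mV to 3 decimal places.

Step size: 10 V ÷ 2^8 = 39.062 mV.
Scaled input = 230.6299 LSBs, so code = 230.
V_rec = 0 + 230·0.0390625 = 8.984375 V.
Error = 9.00898 − 8.984375 = 0.024605 V = 24.605 mV.

24.605 mV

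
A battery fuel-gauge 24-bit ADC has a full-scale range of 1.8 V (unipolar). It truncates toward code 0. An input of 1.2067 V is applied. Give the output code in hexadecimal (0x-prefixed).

LSB = 1.8 V / 16777216 = 0.11 µV.
Input sits at 11247259.193 steps above V_low.
⌊·⌋(11247259.193) = 11247259.
In hexadecimal (0x-prefixed): 0xAB9E9B.

code 0xAB9E9B (decimal 11247259)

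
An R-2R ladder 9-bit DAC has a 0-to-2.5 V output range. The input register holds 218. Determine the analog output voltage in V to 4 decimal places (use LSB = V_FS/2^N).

1.0645 V

LSB = 2.5 V / 2^9 = 4.883 mV.
V_out = 0 + 218 × 0.00488281 V = 1.06445 V.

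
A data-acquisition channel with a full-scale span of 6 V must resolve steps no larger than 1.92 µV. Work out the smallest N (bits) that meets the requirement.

Number of steps required ≥ 6 V / 1.92 µV = 3125000.00.
Need 2^N ≥ 3125000.00; 2^21 = 2097152, 2^22 = 4194304.
Minimum N = 22.

22 bits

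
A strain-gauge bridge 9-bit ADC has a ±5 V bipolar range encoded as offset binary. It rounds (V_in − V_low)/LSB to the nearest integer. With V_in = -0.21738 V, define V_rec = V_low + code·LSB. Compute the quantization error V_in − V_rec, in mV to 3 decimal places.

-2.536 mV

Step size: 10 V ÷ 2^9 = 19.531 mV.
Scaled input = 244.8701 LSBs, so code = 245.
Code 245 maps back to (−5) + 245×0.0195312 V = -0.21484375 V.
Error = -0.21738 − (−0.21484375) = -0.00253625 V = -2.536 mV.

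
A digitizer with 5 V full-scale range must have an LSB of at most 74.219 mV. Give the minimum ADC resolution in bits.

Number of steps required ≥ 5 V / 74.219 mV = 67.37.
Need 2^N ≥ 67.37; 2^6 = 64, 2^7 = 128.
Minimum N = 7.

7 bits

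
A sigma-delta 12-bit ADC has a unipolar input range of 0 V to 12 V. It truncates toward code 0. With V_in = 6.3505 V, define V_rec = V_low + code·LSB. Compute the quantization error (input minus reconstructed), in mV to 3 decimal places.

1.867 mV

One LSB is 12 V / 4096 = 2.930 mV.
Scaled input = 2167.6373 LSBs, so code = 2167.
Reconstructed: 6.3486328 V.
V_in − V_rec = 0.00186719 V = 1.867 mV.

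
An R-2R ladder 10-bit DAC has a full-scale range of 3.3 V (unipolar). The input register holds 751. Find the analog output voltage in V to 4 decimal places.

2.4202 V

LSB = 3.3 V / 2^10 = 3.223 mV.
V_out = 0 + 751 × 0.00322266 V = 2.42021 V.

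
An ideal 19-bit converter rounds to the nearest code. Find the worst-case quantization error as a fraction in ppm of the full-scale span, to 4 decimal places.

0.9537 ppm

Rounding → worst-case error = ½ LSB = V_FS/2^20, so 1e+06/1048576 = 0.953674 ppm of full scale.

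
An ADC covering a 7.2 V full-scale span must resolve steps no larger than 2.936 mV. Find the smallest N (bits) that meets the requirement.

Number of steps required ≥ 7.2 V / 2.936 mV = 2452.32.
Need 2^N ≥ 2452.32; 2^11 = 2048, 2^12 = 4096.
Minimum N = 12.

12 bits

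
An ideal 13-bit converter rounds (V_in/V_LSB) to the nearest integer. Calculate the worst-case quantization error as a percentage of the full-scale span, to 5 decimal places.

0.00610 %

Rounding → worst-case error = ½ LSB = V_FS/2^14, so 100/16384 = 0.00610352 % of full scale.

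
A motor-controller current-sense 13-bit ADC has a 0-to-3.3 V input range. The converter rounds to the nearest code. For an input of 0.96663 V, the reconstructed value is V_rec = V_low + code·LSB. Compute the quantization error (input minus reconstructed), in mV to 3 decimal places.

-0.167 mV

One LSB is 3.3 V / 8192 = 402.83 µV.
(0.96663 − 0)/0.000402832 = 2399.5857; round gives code 2400.
Reconstructed: 0.96679688 V.
Error = 0.96663 − 0.96679688 = -0.000166875 V = -0.167 mV.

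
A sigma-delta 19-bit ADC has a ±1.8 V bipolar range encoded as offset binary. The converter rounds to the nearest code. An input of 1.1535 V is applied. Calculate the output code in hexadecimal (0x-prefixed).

With 524288 levels over 3.6 V, one step is 6.87 µV.
(V_in − V_low)/LSB = (1.1535 − (−1.8)) / 6.86646e-06 = 430134.613.
Round → code 430135.
In hexadecimal (0x-prefixed): 0x69037.

code 0x69037 (decimal 430135)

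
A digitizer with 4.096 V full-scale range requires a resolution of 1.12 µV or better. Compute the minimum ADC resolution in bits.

22 bits

Number of steps required ≥ 4.096 V / 1.12 µV = 3657142.86.
Need 2^N ≥ 3657142.86; 2^21 = 2097152, 2^22 = 4194304.
Minimum N = 22.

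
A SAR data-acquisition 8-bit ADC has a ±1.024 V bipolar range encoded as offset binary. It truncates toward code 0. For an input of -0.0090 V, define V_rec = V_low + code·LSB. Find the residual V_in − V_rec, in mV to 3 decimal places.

7.000 mV

Step size: 2.048 V ÷ 2^8 = 8.000 mV.
(-0.0090 − (−1.024))/0.008 = 126.8750; ⌊·⌋ gives code 126.
V_rec = (−1.024) + 126·0.008 = -0.016 V.
Error = -0.0090 − (−0.016) = 0.007 V = 7.000 mV.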